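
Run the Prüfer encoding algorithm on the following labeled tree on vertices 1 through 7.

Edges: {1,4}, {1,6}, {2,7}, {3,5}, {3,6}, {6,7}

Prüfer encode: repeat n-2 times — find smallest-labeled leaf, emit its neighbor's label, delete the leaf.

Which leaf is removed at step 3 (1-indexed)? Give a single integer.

Answer: 1

Derivation:
Step 1: current leaves = {2,4,5}. Remove leaf 2 (neighbor: 7).
Step 2: current leaves = {4,5,7}. Remove leaf 4 (neighbor: 1).
Step 3: current leaves = {1,5,7}. Remove leaf 1 (neighbor: 6).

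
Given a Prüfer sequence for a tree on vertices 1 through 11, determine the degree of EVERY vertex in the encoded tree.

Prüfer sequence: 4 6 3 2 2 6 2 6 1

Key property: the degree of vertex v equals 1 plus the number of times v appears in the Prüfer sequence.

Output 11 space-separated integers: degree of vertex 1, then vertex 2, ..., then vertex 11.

p_1 = 4: count[4] becomes 1
p_2 = 6: count[6] becomes 1
p_3 = 3: count[3] becomes 1
p_4 = 2: count[2] becomes 1
p_5 = 2: count[2] becomes 2
p_6 = 6: count[6] becomes 2
p_7 = 2: count[2] becomes 3
p_8 = 6: count[6] becomes 3
p_9 = 1: count[1] becomes 1
Degrees (1 + count): deg[1]=1+1=2, deg[2]=1+3=4, deg[3]=1+1=2, deg[4]=1+1=2, deg[5]=1+0=1, deg[6]=1+3=4, deg[7]=1+0=1, deg[8]=1+0=1, deg[9]=1+0=1, deg[10]=1+0=1, deg[11]=1+0=1

Answer: 2 4 2 2 1 4 1 1 1 1 1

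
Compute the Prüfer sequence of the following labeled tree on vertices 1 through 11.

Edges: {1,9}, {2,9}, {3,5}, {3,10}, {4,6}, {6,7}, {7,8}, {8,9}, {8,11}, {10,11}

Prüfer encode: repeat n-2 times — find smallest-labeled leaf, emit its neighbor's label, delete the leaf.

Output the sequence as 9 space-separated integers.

Step 1: leaves = {1,2,4,5}. Remove smallest leaf 1, emit neighbor 9.
Step 2: leaves = {2,4,5}. Remove smallest leaf 2, emit neighbor 9.
Step 3: leaves = {4,5,9}. Remove smallest leaf 4, emit neighbor 6.
Step 4: leaves = {5,6,9}. Remove smallest leaf 5, emit neighbor 3.
Step 5: leaves = {3,6,9}. Remove smallest leaf 3, emit neighbor 10.
Step 6: leaves = {6,9,10}. Remove smallest leaf 6, emit neighbor 7.
Step 7: leaves = {7,9,10}. Remove smallest leaf 7, emit neighbor 8.
Step 8: leaves = {9,10}. Remove smallest leaf 9, emit neighbor 8.
Step 9: leaves = {8,10}. Remove smallest leaf 8, emit neighbor 11.
Done: 2 vertices remain (10, 11). Sequence = [9 9 6 3 10 7 8 8 11]

Answer: 9 9 6 3 10 7 8 8 11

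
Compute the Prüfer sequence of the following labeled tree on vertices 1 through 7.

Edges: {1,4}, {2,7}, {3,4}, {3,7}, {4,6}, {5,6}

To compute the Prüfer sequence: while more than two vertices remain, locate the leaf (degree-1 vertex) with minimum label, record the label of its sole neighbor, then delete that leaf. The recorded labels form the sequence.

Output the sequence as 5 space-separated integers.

Answer: 4 7 6 4 3

Derivation:
Step 1: leaves = {1,2,5}. Remove smallest leaf 1, emit neighbor 4.
Step 2: leaves = {2,5}. Remove smallest leaf 2, emit neighbor 7.
Step 3: leaves = {5,7}. Remove smallest leaf 5, emit neighbor 6.
Step 4: leaves = {6,7}. Remove smallest leaf 6, emit neighbor 4.
Step 5: leaves = {4,7}. Remove smallest leaf 4, emit neighbor 3.
Done: 2 vertices remain (3, 7). Sequence = [4 7 6 4 3]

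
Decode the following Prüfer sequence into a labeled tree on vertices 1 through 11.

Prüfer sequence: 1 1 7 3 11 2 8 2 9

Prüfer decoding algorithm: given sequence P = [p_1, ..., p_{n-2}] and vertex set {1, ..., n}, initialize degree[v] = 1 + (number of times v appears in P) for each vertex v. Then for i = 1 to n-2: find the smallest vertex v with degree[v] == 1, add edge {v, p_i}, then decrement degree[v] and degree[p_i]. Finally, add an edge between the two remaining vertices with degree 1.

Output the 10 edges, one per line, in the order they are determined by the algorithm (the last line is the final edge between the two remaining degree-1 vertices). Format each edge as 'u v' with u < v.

Answer: 1 4
1 5
1 7
3 6
3 11
2 7
8 10
2 8
2 9
9 11

Derivation:
Initial degrees: {1:3, 2:3, 3:2, 4:1, 5:1, 6:1, 7:2, 8:2, 9:2, 10:1, 11:2}
Step 1: smallest deg-1 vertex = 4, p_1 = 1. Add edge {1,4}. Now deg[4]=0, deg[1]=2.
Step 2: smallest deg-1 vertex = 5, p_2 = 1. Add edge {1,5}. Now deg[5]=0, deg[1]=1.
Step 3: smallest deg-1 vertex = 1, p_3 = 7. Add edge {1,7}. Now deg[1]=0, deg[7]=1.
Step 4: smallest deg-1 vertex = 6, p_4 = 3. Add edge {3,6}. Now deg[6]=0, deg[3]=1.
Step 5: smallest deg-1 vertex = 3, p_5 = 11. Add edge {3,11}. Now deg[3]=0, deg[11]=1.
Step 6: smallest deg-1 vertex = 7, p_6 = 2. Add edge {2,7}. Now deg[7]=0, deg[2]=2.
Step 7: smallest deg-1 vertex = 10, p_7 = 8. Add edge {8,10}. Now deg[10]=0, deg[8]=1.
Step 8: smallest deg-1 vertex = 8, p_8 = 2. Add edge {2,8}. Now deg[8]=0, deg[2]=1.
Step 9: smallest deg-1 vertex = 2, p_9 = 9. Add edge {2,9}. Now deg[2]=0, deg[9]=1.
Final: two remaining deg-1 vertices are 9, 11. Add edge {9,11}.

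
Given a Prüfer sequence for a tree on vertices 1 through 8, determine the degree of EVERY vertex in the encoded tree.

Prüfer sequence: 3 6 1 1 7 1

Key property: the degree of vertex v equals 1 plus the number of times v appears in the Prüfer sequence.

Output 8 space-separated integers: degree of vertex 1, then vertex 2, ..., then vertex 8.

p_1 = 3: count[3] becomes 1
p_2 = 6: count[6] becomes 1
p_3 = 1: count[1] becomes 1
p_4 = 1: count[1] becomes 2
p_5 = 7: count[7] becomes 1
p_6 = 1: count[1] becomes 3
Degrees (1 + count): deg[1]=1+3=4, deg[2]=1+0=1, deg[3]=1+1=2, deg[4]=1+0=1, deg[5]=1+0=1, deg[6]=1+1=2, deg[7]=1+1=2, deg[8]=1+0=1

Answer: 4 1 2 1 1 2 2 1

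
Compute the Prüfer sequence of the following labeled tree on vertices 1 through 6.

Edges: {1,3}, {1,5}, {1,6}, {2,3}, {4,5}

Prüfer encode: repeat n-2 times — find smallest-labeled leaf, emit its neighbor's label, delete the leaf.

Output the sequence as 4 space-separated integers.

Step 1: leaves = {2,4,6}. Remove smallest leaf 2, emit neighbor 3.
Step 2: leaves = {3,4,6}. Remove smallest leaf 3, emit neighbor 1.
Step 3: leaves = {4,6}. Remove smallest leaf 4, emit neighbor 5.
Step 4: leaves = {5,6}. Remove smallest leaf 5, emit neighbor 1.
Done: 2 vertices remain (1, 6). Sequence = [3 1 5 1]

Answer: 3 1 5 1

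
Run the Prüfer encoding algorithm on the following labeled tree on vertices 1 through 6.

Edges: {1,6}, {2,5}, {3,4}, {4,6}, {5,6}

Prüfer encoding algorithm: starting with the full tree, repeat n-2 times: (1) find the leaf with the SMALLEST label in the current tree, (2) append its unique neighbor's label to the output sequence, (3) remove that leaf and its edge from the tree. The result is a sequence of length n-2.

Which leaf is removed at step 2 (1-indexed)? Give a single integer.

Answer: 2

Derivation:
Step 1: current leaves = {1,2,3}. Remove leaf 1 (neighbor: 6).
Step 2: current leaves = {2,3}. Remove leaf 2 (neighbor: 5).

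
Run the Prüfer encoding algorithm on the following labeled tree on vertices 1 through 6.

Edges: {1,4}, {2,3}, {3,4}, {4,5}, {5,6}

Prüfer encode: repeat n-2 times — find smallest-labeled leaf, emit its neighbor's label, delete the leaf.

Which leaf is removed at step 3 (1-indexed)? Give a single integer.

Answer: 3

Derivation:
Step 1: current leaves = {1,2,6}. Remove leaf 1 (neighbor: 4).
Step 2: current leaves = {2,6}. Remove leaf 2 (neighbor: 3).
Step 3: current leaves = {3,6}. Remove leaf 3 (neighbor: 4).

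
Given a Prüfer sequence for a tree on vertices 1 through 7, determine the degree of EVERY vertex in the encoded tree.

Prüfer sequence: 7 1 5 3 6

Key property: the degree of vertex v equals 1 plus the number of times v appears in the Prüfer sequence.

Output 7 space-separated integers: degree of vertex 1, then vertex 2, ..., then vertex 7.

p_1 = 7: count[7] becomes 1
p_2 = 1: count[1] becomes 1
p_3 = 5: count[5] becomes 1
p_4 = 3: count[3] becomes 1
p_5 = 6: count[6] becomes 1
Degrees (1 + count): deg[1]=1+1=2, deg[2]=1+0=1, deg[3]=1+1=2, deg[4]=1+0=1, deg[5]=1+1=2, deg[6]=1+1=2, deg[7]=1+1=2

Answer: 2 1 2 1 2 2 2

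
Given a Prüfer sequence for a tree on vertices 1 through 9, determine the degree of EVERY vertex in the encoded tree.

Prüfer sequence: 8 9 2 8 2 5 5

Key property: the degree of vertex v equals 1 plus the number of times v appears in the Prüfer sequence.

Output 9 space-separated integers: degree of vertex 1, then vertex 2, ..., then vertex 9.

p_1 = 8: count[8] becomes 1
p_2 = 9: count[9] becomes 1
p_3 = 2: count[2] becomes 1
p_4 = 8: count[8] becomes 2
p_5 = 2: count[2] becomes 2
p_6 = 5: count[5] becomes 1
p_7 = 5: count[5] becomes 2
Degrees (1 + count): deg[1]=1+0=1, deg[2]=1+2=3, deg[3]=1+0=1, deg[4]=1+0=1, deg[5]=1+2=3, deg[6]=1+0=1, deg[7]=1+0=1, deg[8]=1+2=3, deg[9]=1+1=2

Answer: 1 3 1 1 3 1 1 3 2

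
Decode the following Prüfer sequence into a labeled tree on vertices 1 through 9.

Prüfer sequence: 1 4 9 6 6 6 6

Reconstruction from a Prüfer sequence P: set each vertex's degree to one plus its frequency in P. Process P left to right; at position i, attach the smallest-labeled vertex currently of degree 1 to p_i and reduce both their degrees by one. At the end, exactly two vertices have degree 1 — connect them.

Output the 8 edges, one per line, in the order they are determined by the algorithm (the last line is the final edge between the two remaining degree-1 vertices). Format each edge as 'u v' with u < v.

Initial degrees: {1:2, 2:1, 3:1, 4:2, 5:1, 6:5, 7:1, 8:1, 9:2}
Step 1: smallest deg-1 vertex = 2, p_1 = 1. Add edge {1,2}. Now deg[2]=0, deg[1]=1.
Step 2: smallest deg-1 vertex = 1, p_2 = 4. Add edge {1,4}. Now deg[1]=0, deg[4]=1.
Step 3: smallest deg-1 vertex = 3, p_3 = 9. Add edge {3,9}. Now deg[3]=0, deg[9]=1.
Step 4: smallest deg-1 vertex = 4, p_4 = 6. Add edge {4,6}. Now deg[4]=0, deg[6]=4.
Step 5: smallest deg-1 vertex = 5, p_5 = 6. Add edge {5,6}. Now deg[5]=0, deg[6]=3.
Step 6: smallest deg-1 vertex = 7, p_6 = 6. Add edge {6,7}. Now deg[7]=0, deg[6]=2.
Step 7: smallest deg-1 vertex = 8, p_7 = 6. Add edge {6,8}. Now deg[8]=0, deg[6]=1.
Final: two remaining deg-1 vertices are 6, 9. Add edge {6,9}.

Answer: 1 2
1 4
3 9
4 6
5 6
6 7
6 8
6 9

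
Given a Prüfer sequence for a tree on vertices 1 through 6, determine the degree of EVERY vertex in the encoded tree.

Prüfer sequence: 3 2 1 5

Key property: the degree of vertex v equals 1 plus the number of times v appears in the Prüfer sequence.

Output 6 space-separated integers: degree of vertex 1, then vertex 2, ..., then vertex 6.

p_1 = 3: count[3] becomes 1
p_2 = 2: count[2] becomes 1
p_3 = 1: count[1] becomes 1
p_4 = 5: count[5] becomes 1
Degrees (1 + count): deg[1]=1+1=2, deg[2]=1+1=2, deg[3]=1+1=2, deg[4]=1+0=1, deg[5]=1+1=2, deg[6]=1+0=1

Answer: 2 2 2 1 2 1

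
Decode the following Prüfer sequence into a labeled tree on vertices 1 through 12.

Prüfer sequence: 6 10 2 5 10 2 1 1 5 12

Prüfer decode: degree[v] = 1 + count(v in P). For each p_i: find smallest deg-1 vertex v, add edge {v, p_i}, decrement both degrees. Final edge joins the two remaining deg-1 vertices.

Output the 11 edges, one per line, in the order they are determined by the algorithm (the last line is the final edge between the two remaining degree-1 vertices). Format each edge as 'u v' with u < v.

Answer: 3 6
4 10
2 6
5 7
8 10
2 9
1 2
1 10
1 5
5 12
11 12

Derivation:
Initial degrees: {1:3, 2:3, 3:1, 4:1, 5:3, 6:2, 7:1, 8:1, 9:1, 10:3, 11:1, 12:2}
Step 1: smallest deg-1 vertex = 3, p_1 = 6. Add edge {3,6}. Now deg[3]=0, deg[6]=1.
Step 2: smallest deg-1 vertex = 4, p_2 = 10. Add edge {4,10}. Now deg[4]=0, deg[10]=2.
Step 3: smallest deg-1 vertex = 6, p_3 = 2. Add edge {2,6}. Now deg[6]=0, deg[2]=2.
Step 4: smallest deg-1 vertex = 7, p_4 = 5. Add edge {5,7}. Now deg[7]=0, deg[5]=2.
Step 5: smallest deg-1 vertex = 8, p_5 = 10. Add edge {8,10}. Now deg[8]=0, deg[10]=1.
Step 6: smallest deg-1 vertex = 9, p_6 = 2. Add edge {2,9}. Now deg[9]=0, deg[2]=1.
Step 7: smallest deg-1 vertex = 2, p_7 = 1. Add edge {1,2}. Now deg[2]=0, deg[1]=2.
Step 8: smallest deg-1 vertex = 10, p_8 = 1. Add edge {1,10}. Now deg[10]=0, deg[1]=1.
Step 9: smallest deg-1 vertex = 1, p_9 = 5. Add edge {1,5}. Now deg[1]=0, deg[5]=1.
Step 10: smallest deg-1 vertex = 5, p_10 = 12. Add edge {5,12}. Now deg[5]=0, deg[12]=1.
Final: two remaining deg-1 vertices are 11, 12. Add edge {11,12}.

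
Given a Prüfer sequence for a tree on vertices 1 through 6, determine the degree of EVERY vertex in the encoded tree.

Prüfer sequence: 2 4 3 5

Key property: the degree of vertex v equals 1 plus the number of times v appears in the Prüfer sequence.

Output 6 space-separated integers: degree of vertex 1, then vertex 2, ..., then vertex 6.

p_1 = 2: count[2] becomes 1
p_2 = 4: count[4] becomes 1
p_3 = 3: count[3] becomes 1
p_4 = 5: count[5] becomes 1
Degrees (1 + count): deg[1]=1+0=1, deg[2]=1+1=2, deg[3]=1+1=2, deg[4]=1+1=2, deg[5]=1+1=2, deg[6]=1+0=1

Answer: 1 2 2 2 2 1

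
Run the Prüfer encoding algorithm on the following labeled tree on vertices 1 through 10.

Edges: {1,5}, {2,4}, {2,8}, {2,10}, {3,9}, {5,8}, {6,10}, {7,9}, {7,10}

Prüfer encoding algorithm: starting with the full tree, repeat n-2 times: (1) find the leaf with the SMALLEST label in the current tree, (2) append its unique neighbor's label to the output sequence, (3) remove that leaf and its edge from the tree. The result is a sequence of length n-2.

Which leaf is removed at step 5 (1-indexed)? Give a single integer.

Answer: 6

Derivation:
Step 1: current leaves = {1,3,4,6}. Remove leaf 1 (neighbor: 5).
Step 2: current leaves = {3,4,5,6}. Remove leaf 3 (neighbor: 9).
Step 3: current leaves = {4,5,6,9}. Remove leaf 4 (neighbor: 2).
Step 4: current leaves = {5,6,9}. Remove leaf 5 (neighbor: 8).
Step 5: current leaves = {6,8,9}. Remove leaf 6 (neighbor: 10).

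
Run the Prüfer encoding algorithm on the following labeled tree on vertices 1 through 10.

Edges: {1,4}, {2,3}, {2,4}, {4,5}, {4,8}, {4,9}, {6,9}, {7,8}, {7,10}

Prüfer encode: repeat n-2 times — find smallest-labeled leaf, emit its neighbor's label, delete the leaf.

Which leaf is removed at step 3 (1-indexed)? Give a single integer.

Answer: 2

Derivation:
Step 1: current leaves = {1,3,5,6,10}. Remove leaf 1 (neighbor: 4).
Step 2: current leaves = {3,5,6,10}. Remove leaf 3 (neighbor: 2).
Step 3: current leaves = {2,5,6,10}. Remove leaf 2 (neighbor: 4).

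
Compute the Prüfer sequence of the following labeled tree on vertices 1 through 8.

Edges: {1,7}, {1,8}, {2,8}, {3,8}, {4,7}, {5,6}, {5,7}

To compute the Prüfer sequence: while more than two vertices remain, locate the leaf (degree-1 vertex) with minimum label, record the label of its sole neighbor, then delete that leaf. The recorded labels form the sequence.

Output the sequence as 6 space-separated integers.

Answer: 8 8 7 5 7 1

Derivation:
Step 1: leaves = {2,3,4,6}. Remove smallest leaf 2, emit neighbor 8.
Step 2: leaves = {3,4,6}. Remove smallest leaf 3, emit neighbor 8.
Step 3: leaves = {4,6,8}. Remove smallest leaf 4, emit neighbor 7.
Step 4: leaves = {6,8}. Remove smallest leaf 6, emit neighbor 5.
Step 5: leaves = {5,8}. Remove smallest leaf 5, emit neighbor 7.
Step 6: leaves = {7,8}. Remove smallest leaf 7, emit neighbor 1.
Done: 2 vertices remain (1, 8). Sequence = [8 8 7 5 7 1]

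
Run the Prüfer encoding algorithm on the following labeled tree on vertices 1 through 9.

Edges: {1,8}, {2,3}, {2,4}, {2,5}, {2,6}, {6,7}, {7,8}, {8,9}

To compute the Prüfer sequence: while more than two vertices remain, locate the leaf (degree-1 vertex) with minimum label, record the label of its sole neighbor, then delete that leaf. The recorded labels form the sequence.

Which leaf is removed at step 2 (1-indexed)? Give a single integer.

Step 1: current leaves = {1,3,4,5,9}. Remove leaf 1 (neighbor: 8).
Step 2: current leaves = {3,4,5,9}. Remove leaf 3 (neighbor: 2).

Answer: 3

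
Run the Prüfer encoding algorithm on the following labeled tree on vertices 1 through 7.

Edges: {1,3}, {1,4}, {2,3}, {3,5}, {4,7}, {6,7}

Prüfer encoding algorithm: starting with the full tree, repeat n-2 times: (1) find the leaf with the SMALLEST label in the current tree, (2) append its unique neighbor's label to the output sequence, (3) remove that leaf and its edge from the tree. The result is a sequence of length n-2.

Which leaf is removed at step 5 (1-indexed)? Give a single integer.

Step 1: current leaves = {2,5,6}. Remove leaf 2 (neighbor: 3).
Step 2: current leaves = {5,6}. Remove leaf 5 (neighbor: 3).
Step 3: current leaves = {3,6}. Remove leaf 3 (neighbor: 1).
Step 4: current leaves = {1,6}. Remove leaf 1 (neighbor: 4).
Step 5: current leaves = {4,6}. Remove leaf 4 (neighbor: 7).

Answer: 4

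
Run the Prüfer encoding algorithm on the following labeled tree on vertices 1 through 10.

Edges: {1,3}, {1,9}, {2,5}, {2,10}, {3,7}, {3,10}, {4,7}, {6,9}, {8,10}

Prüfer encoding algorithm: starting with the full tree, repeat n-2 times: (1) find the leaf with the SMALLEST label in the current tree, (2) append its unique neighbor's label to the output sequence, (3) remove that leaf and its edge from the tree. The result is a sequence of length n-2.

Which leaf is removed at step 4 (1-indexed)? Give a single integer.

Step 1: current leaves = {4,5,6,8}. Remove leaf 4 (neighbor: 7).
Step 2: current leaves = {5,6,7,8}. Remove leaf 5 (neighbor: 2).
Step 3: current leaves = {2,6,7,8}. Remove leaf 2 (neighbor: 10).
Step 4: current leaves = {6,7,8}. Remove leaf 6 (neighbor: 9).

Answer: 6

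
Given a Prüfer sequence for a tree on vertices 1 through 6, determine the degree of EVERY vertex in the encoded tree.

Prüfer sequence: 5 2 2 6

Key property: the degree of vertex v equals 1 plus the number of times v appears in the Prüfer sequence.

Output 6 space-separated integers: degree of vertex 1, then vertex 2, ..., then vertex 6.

Answer: 1 3 1 1 2 2

Derivation:
p_1 = 5: count[5] becomes 1
p_2 = 2: count[2] becomes 1
p_3 = 2: count[2] becomes 2
p_4 = 6: count[6] becomes 1
Degrees (1 + count): deg[1]=1+0=1, deg[2]=1+2=3, deg[3]=1+0=1, deg[4]=1+0=1, deg[5]=1+1=2, deg[6]=1+1=2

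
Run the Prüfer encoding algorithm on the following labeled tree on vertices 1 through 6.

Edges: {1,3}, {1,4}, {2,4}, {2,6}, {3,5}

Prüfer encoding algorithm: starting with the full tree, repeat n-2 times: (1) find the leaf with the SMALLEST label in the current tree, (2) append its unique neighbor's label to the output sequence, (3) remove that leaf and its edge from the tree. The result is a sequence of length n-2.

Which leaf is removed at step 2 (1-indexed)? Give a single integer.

Step 1: current leaves = {5,6}. Remove leaf 5 (neighbor: 3).
Step 2: current leaves = {3,6}. Remove leaf 3 (neighbor: 1).

Answer: 3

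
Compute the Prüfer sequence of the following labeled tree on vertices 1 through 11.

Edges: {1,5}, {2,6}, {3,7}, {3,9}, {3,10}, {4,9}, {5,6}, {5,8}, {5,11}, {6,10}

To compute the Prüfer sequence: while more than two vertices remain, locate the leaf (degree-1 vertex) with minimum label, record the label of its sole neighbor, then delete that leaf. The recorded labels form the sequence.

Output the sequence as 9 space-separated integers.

Step 1: leaves = {1,2,4,7,8,11}. Remove smallest leaf 1, emit neighbor 5.
Step 2: leaves = {2,4,7,8,11}. Remove smallest leaf 2, emit neighbor 6.
Step 3: leaves = {4,7,8,11}. Remove smallest leaf 4, emit neighbor 9.
Step 4: leaves = {7,8,9,11}. Remove smallest leaf 7, emit neighbor 3.
Step 5: leaves = {8,9,11}. Remove smallest leaf 8, emit neighbor 5.
Step 6: leaves = {9,11}. Remove smallest leaf 9, emit neighbor 3.
Step 7: leaves = {3,11}. Remove smallest leaf 3, emit neighbor 10.
Step 8: leaves = {10,11}. Remove smallest leaf 10, emit neighbor 6.
Step 9: leaves = {6,11}. Remove smallest leaf 6, emit neighbor 5.
Done: 2 vertices remain (5, 11). Sequence = [5 6 9 3 5 3 10 6 5]

Answer: 5 6 9 3 5 3 10 6 5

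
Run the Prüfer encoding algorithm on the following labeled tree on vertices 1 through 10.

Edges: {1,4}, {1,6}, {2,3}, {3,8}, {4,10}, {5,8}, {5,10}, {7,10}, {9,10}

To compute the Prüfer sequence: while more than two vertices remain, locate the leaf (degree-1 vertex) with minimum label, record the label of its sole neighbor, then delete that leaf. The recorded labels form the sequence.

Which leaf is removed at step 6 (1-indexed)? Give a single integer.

Step 1: current leaves = {2,6,7,9}. Remove leaf 2 (neighbor: 3).
Step 2: current leaves = {3,6,7,9}. Remove leaf 3 (neighbor: 8).
Step 3: current leaves = {6,7,8,9}. Remove leaf 6 (neighbor: 1).
Step 4: current leaves = {1,7,8,9}. Remove leaf 1 (neighbor: 4).
Step 5: current leaves = {4,7,8,9}. Remove leaf 4 (neighbor: 10).
Step 6: current leaves = {7,8,9}. Remove leaf 7 (neighbor: 10).

Answer: 7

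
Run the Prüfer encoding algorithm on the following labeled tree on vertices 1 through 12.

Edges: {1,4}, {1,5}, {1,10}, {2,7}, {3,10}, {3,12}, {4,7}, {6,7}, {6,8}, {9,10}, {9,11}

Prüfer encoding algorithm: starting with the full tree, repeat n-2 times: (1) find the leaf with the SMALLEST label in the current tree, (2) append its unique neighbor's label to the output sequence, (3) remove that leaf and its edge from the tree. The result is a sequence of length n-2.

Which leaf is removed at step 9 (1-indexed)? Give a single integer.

Step 1: current leaves = {2,5,8,11,12}. Remove leaf 2 (neighbor: 7).
Step 2: current leaves = {5,8,11,12}. Remove leaf 5 (neighbor: 1).
Step 3: current leaves = {8,11,12}. Remove leaf 8 (neighbor: 6).
Step 4: current leaves = {6,11,12}. Remove leaf 6 (neighbor: 7).
Step 5: current leaves = {7,11,12}. Remove leaf 7 (neighbor: 4).
Step 6: current leaves = {4,11,12}. Remove leaf 4 (neighbor: 1).
Step 7: current leaves = {1,11,12}. Remove leaf 1 (neighbor: 10).
Step 8: current leaves = {11,12}. Remove leaf 11 (neighbor: 9).
Step 9: current leaves = {9,12}. Remove leaf 9 (neighbor: 10).

Answer: 9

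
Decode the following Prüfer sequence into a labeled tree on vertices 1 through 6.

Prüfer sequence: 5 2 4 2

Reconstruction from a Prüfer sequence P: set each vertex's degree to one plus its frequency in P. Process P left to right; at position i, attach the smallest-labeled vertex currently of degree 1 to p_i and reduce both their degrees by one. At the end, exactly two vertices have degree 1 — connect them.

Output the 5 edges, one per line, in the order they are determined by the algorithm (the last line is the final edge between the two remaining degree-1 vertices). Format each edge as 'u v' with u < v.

Answer: 1 5
2 3
4 5
2 4
2 6

Derivation:
Initial degrees: {1:1, 2:3, 3:1, 4:2, 5:2, 6:1}
Step 1: smallest deg-1 vertex = 1, p_1 = 5. Add edge {1,5}. Now deg[1]=0, deg[5]=1.
Step 2: smallest deg-1 vertex = 3, p_2 = 2. Add edge {2,3}. Now deg[3]=0, deg[2]=2.
Step 3: smallest deg-1 vertex = 5, p_3 = 4. Add edge {4,5}. Now deg[5]=0, deg[4]=1.
Step 4: smallest deg-1 vertex = 4, p_4 = 2. Add edge {2,4}. Now deg[4]=0, deg[2]=1.
Final: two remaining deg-1 vertices are 2, 6. Add edge {2,6}.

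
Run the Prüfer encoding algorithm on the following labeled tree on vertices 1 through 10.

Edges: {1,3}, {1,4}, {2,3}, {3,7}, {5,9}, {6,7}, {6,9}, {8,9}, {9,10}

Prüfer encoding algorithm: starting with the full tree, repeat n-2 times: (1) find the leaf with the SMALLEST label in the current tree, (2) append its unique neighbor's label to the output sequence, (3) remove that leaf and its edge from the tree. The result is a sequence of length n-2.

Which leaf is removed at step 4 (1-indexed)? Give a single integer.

Step 1: current leaves = {2,4,5,8,10}. Remove leaf 2 (neighbor: 3).
Step 2: current leaves = {4,5,8,10}. Remove leaf 4 (neighbor: 1).
Step 3: current leaves = {1,5,8,10}. Remove leaf 1 (neighbor: 3).
Step 4: current leaves = {3,5,8,10}. Remove leaf 3 (neighbor: 7).

Answer: 3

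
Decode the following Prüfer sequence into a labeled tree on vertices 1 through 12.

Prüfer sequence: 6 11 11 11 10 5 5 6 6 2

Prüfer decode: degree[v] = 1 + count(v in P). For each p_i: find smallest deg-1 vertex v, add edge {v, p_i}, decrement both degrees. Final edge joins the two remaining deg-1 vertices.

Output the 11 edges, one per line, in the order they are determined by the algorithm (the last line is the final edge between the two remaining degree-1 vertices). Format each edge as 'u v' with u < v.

Initial degrees: {1:1, 2:2, 3:1, 4:1, 5:3, 6:4, 7:1, 8:1, 9:1, 10:2, 11:4, 12:1}
Step 1: smallest deg-1 vertex = 1, p_1 = 6. Add edge {1,6}. Now deg[1]=0, deg[6]=3.
Step 2: smallest deg-1 vertex = 3, p_2 = 11. Add edge {3,11}. Now deg[3]=0, deg[11]=3.
Step 3: smallest deg-1 vertex = 4, p_3 = 11. Add edge {4,11}. Now deg[4]=0, deg[11]=2.
Step 4: smallest deg-1 vertex = 7, p_4 = 11. Add edge {7,11}. Now deg[7]=0, deg[11]=1.
Step 5: smallest deg-1 vertex = 8, p_5 = 10. Add edge {8,10}. Now deg[8]=0, deg[10]=1.
Step 6: smallest deg-1 vertex = 9, p_6 = 5. Add edge {5,9}. Now deg[9]=0, deg[5]=2.
Step 7: smallest deg-1 vertex = 10, p_7 = 5. Add edge {5,10}. Now deg[10]=0, deg[5]=1.
Step 8: smallest deg-1 vertex = 5, p_8 = 6. Add edge {5,6}. Now deg[5]=0, deg[6]=2.
Step 9: smallest deg-1 vertex = 11, p_9 = 6. Add edge {6,11}. Now deg[11]=0, deg[6]=1.
Step 10: smallest deg-1 vertex = 6, p_10 = 2. Add edge {2,6}. Now deg[6]=0, deg[2]=1.
Final: two remaining deg-1 vertices are 2, 12. Add edge {2,12}.

Answer: 1 6
3 11
4 11
7 11
8 10
5 9
5 10
5 6
6 11
2 6
2 12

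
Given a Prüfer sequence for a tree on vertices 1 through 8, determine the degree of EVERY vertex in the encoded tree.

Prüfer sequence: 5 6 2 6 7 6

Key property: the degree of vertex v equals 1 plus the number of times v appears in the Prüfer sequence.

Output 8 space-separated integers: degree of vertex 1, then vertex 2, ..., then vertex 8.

p_1 = 5: count[5] becomes 1
p_2 = 6: count[6] becomes 1
p_3 = 2: count[2] becomes 1
p_4 = 6: count[6] becomes 2
p_5 = 7: count[7] becomes 1
p_6 = 6: count[6] becomes 3
Degrees (1 + count): deg[1]=1+0=1, deg[2]=1+1=2, deg[3]=1+0=1, deg[4]=1+0=1, deg[5]=1+1=2, deg[6]=1+3=4, deg[7]=1+1=2, deg[8]=1+0=1

Answer: 1 2 1 1 2 4 2 1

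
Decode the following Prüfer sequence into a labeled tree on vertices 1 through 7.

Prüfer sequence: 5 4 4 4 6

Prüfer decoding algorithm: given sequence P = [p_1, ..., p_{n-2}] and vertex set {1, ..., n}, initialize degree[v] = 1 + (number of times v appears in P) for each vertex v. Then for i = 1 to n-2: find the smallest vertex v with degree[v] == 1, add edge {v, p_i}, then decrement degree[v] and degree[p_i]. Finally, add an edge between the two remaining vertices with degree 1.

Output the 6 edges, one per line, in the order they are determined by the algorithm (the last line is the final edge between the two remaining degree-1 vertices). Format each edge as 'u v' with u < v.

Initial degrees: {1:1, 2:1, 3:1, 4:4, 5:2, 6:2, 7:1}
Step 1: smallest deg-1 vertex = 1, p_1 = 5. Add edge {1,5}. Now deg[1]=0, deg[5]=1.
Step 2: smallest deg-1 vertex = 2, p_2 = 4. Add edge {2,4}. Now deg[2]=0, deg[4]=3.
Step 3: smallest deg-1 vertex = 3, p_3 = 4. Add edge {3,4}. Now deg[3]=0, deg[4]=2.
Step 4: smallest deg-1 vertex = 5, p_4 = 4. Add edge {4,5}. Now deg[5]=0, deg[4]=1.
Step 5: smallest deg-1 vertex = 4, p_5 = 6. Add edge {4,6}. Now deg[4]=0, deg[6]=1.
Final: two remaining deg-1 vertices are 6, 7. Add edge {6,7}.

Answer: 1 5
2 4
3 4
4 5
4 6
6 7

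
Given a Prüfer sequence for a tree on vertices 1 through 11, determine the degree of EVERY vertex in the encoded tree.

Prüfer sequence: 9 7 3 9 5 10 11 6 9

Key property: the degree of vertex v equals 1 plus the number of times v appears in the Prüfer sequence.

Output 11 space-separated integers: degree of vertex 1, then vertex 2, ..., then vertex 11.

Answer: 1 1 2 1 2 2 2 1 4 2 2

Derivation:
p_1 = 9: count[9] becomes 1
p_2 = 7: count[7] becomes 1
p_3 = 3: count[3] becomes 1
p_4 = 9: count[9] becomes 2
p_5 = 5: count[5] becomes 1
p_6 = 10: count[10] becomes 1
p_7 = 11: count[11] becomes 1
p_8 = 6: count[6] becomes 1
p_9 = 9: count[9] becomes 3
Degrees (1 + count): deg[1]=1+0=1, deg[2]=1+0=1, deg[3]=1+1=2, deg[4]=1+0=1, deg[5]=1+1=2, deg[6]=1+1=2, deg[7]=1+1=2, deg[8]=1+0=1, deg[9]=1+3=4, deg[10]=1+1=2, deg[11]=1+1=2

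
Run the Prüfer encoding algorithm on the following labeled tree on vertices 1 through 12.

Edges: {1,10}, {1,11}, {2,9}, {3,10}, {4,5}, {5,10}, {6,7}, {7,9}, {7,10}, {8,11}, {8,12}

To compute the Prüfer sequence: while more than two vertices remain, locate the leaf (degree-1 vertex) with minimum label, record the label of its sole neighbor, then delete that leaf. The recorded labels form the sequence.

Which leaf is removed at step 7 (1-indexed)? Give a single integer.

Step 1: current leaves = {2,3,4,6,12}. Remove leaf 2 (neighbor: 9).
Step 2: current leaves = {3,4,6,9,12}. Remove leaf 3 (neighbor: 10).
Step 3: current leaves = {4,6,9,12}. Remove leaf 4 (neighbor: 5).
Step 4: current leaves = {5,6,9,12}. Remove leaf 5 (neighbor: 10).
Step 5: current leaves = {6,9,12}. Remove leaf 6 (neighbor: 7).
Step 6: current leaves = {9,12}. Remove leaf 9 (neighbor: 7).
Step 7: current leaves = {7,12}. Remove leaf 7 (neighbor: 10).

Answer: 7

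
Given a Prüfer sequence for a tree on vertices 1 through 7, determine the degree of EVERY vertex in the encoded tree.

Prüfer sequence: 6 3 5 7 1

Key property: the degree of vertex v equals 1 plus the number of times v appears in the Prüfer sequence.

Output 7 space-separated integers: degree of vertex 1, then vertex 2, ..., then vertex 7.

p_1 = 6: count[6] becomes 1
p_2 = 3: count[3] becomes 1
p_3 = 5: count[5] becomes 1
p_4 = 7: count[7] becomes 1
p_5 = 1: count[1] becomes 1
Degrees (1 + count): deg[1]=1+1=2, deg[2]=1+0=1, deg[3]=1+1=2, deg[4]=1+0=1, deg[5]=1+1=2, deg[6]=1+1=2, deg[7]=1+1=2

Answer: 2 1 2 1 2 2 2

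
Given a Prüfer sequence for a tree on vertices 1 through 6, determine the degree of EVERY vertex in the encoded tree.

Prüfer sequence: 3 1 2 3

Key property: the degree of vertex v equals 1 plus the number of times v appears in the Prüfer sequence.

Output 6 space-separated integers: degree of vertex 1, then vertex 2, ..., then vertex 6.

p_1 = 3: count[3] becomes 1
p_2 = 1: count[1] becomes 1
p_3 = 2: count[2] becomes 1
p_4 = 3: count[3] becomes 2
Degrees (1 + count): deg[1]=1+1=2, deg[2]=1+1=2, deg[3]=1+2=3, deg[4]=1+0=1, deg[5]=1+0=1, deg[6]=1+0=1

Answer: 2 2 3 1 1 1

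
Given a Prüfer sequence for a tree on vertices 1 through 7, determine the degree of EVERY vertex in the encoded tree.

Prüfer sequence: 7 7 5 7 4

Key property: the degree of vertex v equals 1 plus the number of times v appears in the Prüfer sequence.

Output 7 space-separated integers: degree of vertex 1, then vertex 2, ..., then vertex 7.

p_1 = 7: count[7] becomes 1
p_2 = 7: count[7] becomes 2
p_3 = 5: count[5] becomes 1
p_4 = 7: count[7] becomes 3
p_5 = 4: count[4] becomes 1
Degrees (1 + count): deg[1]=1+0=1, deg[2]=1+0=1, deg[3]=1+0=1, deg[4]=1+1=2, deg[5]=1+1=2, deg[6]=1+0=1, deg[7]=1+3=4

Answer: 1 1 1 2 2 1 4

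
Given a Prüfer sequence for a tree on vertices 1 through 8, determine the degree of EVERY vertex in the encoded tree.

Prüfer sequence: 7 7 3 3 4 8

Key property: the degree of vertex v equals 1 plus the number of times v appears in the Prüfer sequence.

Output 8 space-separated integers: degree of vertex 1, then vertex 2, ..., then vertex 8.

Answer: 1 1 3 2 1 1 3 2

Derivation:
p_1 = 7: count[7] becomes 1
p_2 = 7: count[7] becomes 2
p_3 = 3: count[3] becomes 1
p_4 = 3: count[3] becomes 2
p_5 = 4: count[4] becomes 1
p_6 = 8: count[8] becomes 1
Degrees (1 + count): deg[1]=1+0=1, deg[2]=1+0=1, deg[3]=1+2=3, deg[4]=1+1=2, deg[5]=1+0=1, deg[6]=1+0=1, deg[7]=1+2=3, deg[8]=1+1=2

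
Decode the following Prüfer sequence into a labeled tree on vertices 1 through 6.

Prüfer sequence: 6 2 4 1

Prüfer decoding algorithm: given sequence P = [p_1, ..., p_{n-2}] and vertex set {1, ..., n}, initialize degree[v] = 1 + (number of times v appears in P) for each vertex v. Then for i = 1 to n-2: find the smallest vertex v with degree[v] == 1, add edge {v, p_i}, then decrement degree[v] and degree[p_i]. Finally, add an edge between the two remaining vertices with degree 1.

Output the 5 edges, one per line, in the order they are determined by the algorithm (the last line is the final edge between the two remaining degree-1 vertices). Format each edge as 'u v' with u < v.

Answer: 3 6
2 5
2 4
1 4
1 6

Derivation:
Initial degrees: {1:2, 2:2, 3:1, 4:2, 5:1, 6:2}
Step 1: smallest deg-1 vertex = 3, p_1 = 6. Add edge {3,6}. Now deg[3]=0, deg[6]=1.
Step 2: smallest deg-1 vertex = 5, p_2 = 2. Add edge {2,5}. Now deg[5]=0, deg[2]=1.
Step 3: smallest deg-1 vertex = 2, p_3 = 4. Add edge {2,4}. Now deg[2]=0, deg[4]=1.
Step 4: smallest deg-1 vertex = 4, p_4 = 1. Add edge {1,4}. Now deg[4]=0, deg[1]=1.
Final: two remaining deg-1 vertices are 1, 6. Add edge {1,6}.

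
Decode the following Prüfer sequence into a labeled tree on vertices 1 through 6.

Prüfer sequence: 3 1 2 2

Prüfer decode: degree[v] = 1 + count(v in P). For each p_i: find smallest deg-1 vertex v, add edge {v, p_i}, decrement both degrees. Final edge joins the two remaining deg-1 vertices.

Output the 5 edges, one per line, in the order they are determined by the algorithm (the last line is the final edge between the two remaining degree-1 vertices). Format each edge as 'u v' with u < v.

Initial degrees: {1:2, 2:3, 3:2, 4:1, 5:1, 6:1}
Step 1: smallest deg-1 vertex = 4, p_1 = 3. Add edge {3,4}. Now deg[4]=0, deg[3]=1.
Step 2: smallest deg-1 vertex = 3, p_2 = 1. Add edge {1,3}. Now deg[3]=0, deg[1]=1.
Step 3: smallest deg-1 vertex = 1, p_3 = 2. Add edge {1,2}. Now deg[1]=0, deg[2]=2.
Step 4: smallest deg-1 vertex = 5, p_4 = 2. Add edge {2,5}. Now deg[5]=0, deg[2]=1.
Final: two remaining deg-1 vertices are 2, 6. Add edge {2,6}.

Answer: 3 4
1 3
1 2
2 5
2 6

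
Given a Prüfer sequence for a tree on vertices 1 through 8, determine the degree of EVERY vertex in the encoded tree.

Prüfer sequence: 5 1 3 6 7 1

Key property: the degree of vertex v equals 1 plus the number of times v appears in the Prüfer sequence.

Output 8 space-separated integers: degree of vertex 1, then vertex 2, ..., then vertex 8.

Answer: 3 1 2 1 2 2 2 1

Derivation:
p_1 = 5: count[5] becomes 1
p_2 = 1: count[1] becomes 1
p_3 = 3: count[3] becomes 1
p_4 = 6: count[6] becomes 1
p_5 = 7: count[7] becomes 1
p_6 = 1: count[1] becomes 2
Degrees (1 + count): deg[1]=1+2=3, deg[2]=1+0=1, deg[3]=1+1=2, deg[4]=1+0=1, deg[5]=1+1=2, deg[6]=1+1=2, deg[7]=1+1=2, deg[8]=1+0=1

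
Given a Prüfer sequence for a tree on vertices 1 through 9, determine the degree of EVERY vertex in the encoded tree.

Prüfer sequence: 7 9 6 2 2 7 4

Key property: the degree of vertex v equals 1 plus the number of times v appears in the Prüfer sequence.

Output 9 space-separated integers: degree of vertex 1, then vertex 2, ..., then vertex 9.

p_1 = 7: count[7] becomes 1
p_2 = 9: count[9] becomes 1
p_3 = 6: count[6] becomes 1
p_4 = 2: count[2] becomes 1
p_5 = 2: count[2] becomes 2
p_6 = 7: count[7] becomes 2
p_7 = 4: count[4] becomes 1
Degrees (1 + count): deg[1]=1+0=1, deg[2]=1+2=3, deg[3]=1+0=1, deg[4]=1+1=2, deg[5]=1+0=1, deg[6]=1+1=2, deg[7]=1+2=3, deg[8]=1+0=1, deg[9]=1+1=2

Answer: 1 3 1 2 1 2 3 1 2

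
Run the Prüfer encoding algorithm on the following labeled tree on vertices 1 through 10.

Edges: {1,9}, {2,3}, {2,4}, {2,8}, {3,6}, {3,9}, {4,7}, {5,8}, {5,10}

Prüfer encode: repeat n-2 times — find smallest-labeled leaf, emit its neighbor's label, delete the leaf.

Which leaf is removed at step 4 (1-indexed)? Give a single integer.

Step 1: current leaves = {1,6,7,10}. Remove leaf 1 (neighbor: 9).
Step 2: current leaves = {6,7,9,10}. Remove leaf 6 (neighbor: 3).
Step 3: current leaves = {7,9,10}. Remove leaf 7 (neighbor: 4).
Step 4: current leaves = {4,9,10}. Remove leaf 4 (neighbor: 2).

Answer: 4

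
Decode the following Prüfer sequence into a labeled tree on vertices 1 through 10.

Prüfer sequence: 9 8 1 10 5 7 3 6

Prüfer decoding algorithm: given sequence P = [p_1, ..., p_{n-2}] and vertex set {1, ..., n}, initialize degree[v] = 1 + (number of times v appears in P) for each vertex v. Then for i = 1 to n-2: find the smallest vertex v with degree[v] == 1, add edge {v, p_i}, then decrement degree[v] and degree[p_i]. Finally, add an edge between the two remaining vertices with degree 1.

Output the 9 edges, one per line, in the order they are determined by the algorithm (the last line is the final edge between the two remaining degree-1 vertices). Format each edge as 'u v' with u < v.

Answer: 2 9
4 8
1 8
1 10
5 9
5 7
3 7
3 6
6 10

Derivation:
Initial degrees: {1:2, 2:1, 3:2, 4:1, 5:2, 6:2, 7:2, 8:2, 9:2, 10:2}
Step 1: smallest deg-1 vertex = 2, p_1 = 9. Add edge {2,9}. Now deg[2]=0, deg[9]=1.
Step 2: smallest deg-1 vertex = 4, p_2 = 8. Add edge {4,8}. Now deg[4]=0, deg[8]=1.
Step 3: smallest deg-1 vertex = 8, p_3 = 1. Add edge {1,8}. Now deg[8]=0, deg[1]=1.
Step 4: smallest deg-1 vertex = 1, p_4 = 10. Add edge {1,10}. Now deg[1]=0, deg[10]=1.
Step 5: smallest deg-1 vertex = 9, p_5 = 5. Add edge {5,9}. Now deg[9]=0, deg[5]=1.
Step 6: smallest deg-1 vertex = 5, p_6 = 7. Add edge {5,7}. Now deg[5]=0, deg[7]=1.
Step 7: smallest deg-1 vertex = 7, p_7 = 3. Add edge {3,7}. Now deg[7]=0, deg[3]=1.
Step 8: smallest deg-1 vertex = 3, p_8 = 6. Add edge {3,6}. Now deg[3]=0, deg[6]=1.
Final: two remaining deg-1 vertices are 6, 10. Add edge {6,10}.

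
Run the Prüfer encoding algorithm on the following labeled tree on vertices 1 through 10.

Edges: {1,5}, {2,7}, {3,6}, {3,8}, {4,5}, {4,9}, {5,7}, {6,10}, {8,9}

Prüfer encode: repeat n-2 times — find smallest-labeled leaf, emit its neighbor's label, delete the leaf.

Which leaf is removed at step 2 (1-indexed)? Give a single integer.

Step 1: current leaves = {1,2,10}. Remove leaf 1 (neighbor: 5).
Step 2: current leaves = {2,10}. Remove leaf 2 (neighbor: 7).

Answer: 2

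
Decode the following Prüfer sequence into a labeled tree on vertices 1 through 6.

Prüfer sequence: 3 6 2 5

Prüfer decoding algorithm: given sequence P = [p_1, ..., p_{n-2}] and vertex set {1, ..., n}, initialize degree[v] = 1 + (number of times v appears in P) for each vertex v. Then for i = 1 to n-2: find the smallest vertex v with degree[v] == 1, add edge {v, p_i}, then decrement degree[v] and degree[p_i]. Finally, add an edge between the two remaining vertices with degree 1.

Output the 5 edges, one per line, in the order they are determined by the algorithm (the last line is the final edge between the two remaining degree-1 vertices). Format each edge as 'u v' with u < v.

Initial degrees: {1:1, 2:2, 3:2, 4:1, 5:2, 6:2}
Step 1: smallest deg-1 vertex = 1, p_1 = 3. Add edge {1,3}. Now deg[1]=0, deg[3]=1.
Step 2: smallest deg-1 vertex = 3, p_2 = 6. Add edge {3,6}. Now deg[3]=0, deg[6]=1.
Step 3: smallest deg-1 vertex = 4, p_3 = 2. Add edge {2,4}. Now deg[4]=0, deg[2]=1.
Step 4: smallest deg-1 vertex = 2, p_4 = 5. Add edge {2,5}. Now deg[2]=0, deg[5]=1.
Final: two remaining deg-1 vertices are 5, 6. Add edge {5,6}.

Answer: 1 3
3 6
2 4
2 5
5 6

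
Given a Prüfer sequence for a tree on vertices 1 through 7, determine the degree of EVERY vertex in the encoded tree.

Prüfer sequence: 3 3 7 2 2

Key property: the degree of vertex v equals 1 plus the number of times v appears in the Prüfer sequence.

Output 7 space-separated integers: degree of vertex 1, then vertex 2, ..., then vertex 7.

p_1 = 3: count[3] becomes 1
p_2 = 3: count[3] becomes 2
p_3 = 7: count[7] becomes 1
p_4 = 2: count[2] becomes 1
p_5 = 2: count[2] becomes 2
Degrees (1 + count): deg[1]=1+0=1, deg[2]=1+2=3, deg[3]=1+2=3, deg[4]=1+0=1, deg[5]=1+0=1, deg[6]=1+0=1, deg[7]=1+1=2

Answer: 1 3 3 1 1 1 2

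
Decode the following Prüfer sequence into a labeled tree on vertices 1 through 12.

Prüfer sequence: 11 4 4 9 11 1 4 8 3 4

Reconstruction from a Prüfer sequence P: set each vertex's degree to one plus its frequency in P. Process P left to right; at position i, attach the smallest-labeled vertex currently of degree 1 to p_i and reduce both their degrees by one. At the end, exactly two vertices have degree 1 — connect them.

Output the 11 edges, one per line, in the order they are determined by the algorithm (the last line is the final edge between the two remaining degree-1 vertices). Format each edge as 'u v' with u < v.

Answer: 2 11
4 5
4 6
7 9
9 11
1 10
1 4
8 11
3 8
3 4
4 12

Derivation:
Initial degrees: {1:2, 2:1, 3:2, 4:5, 5:1, 6:1, 7:1, 8:2, 9:2, 10:1, 11:3, 12:1}
Step 1: smallest deg-1 vertex = 2, p_1 = 11. Add edge {2,11}. Now deg[2]=0, deg[11]=2.
Step 2: smallest deg-1 vertex = 5, p_2 = 4. Add edge {4,5}. Now deg[5]=0, deg[4]=4.
Step 3: smallest deg-1 vertex = 6, p_3 = 4. Add edge {4,6}. Now deg[6]=0, deg[4]=3.
Step 4: smallest deg-1 vertex = 7, p_4 = 9. Add edge {7,9}. Now deg[7]=0, deg[9]=1.
Step 5: smallest deg-1 vertex = 9, p_5 = 11. Add edge {9,11}. Now deg[9]=0, deg[11]=1.
Step 6: smallest deg-1 vertex = 10, p_6 = 1. Add edge {1,10}. Now deg[10]=0, deg[1]=1.
Step 7: smallest deg-1 vertex = 1, p_7 = 4. Add edge {1,4}. Now deg[1]=0, deg[4]=2.
Step 8: smallest deg-1 vertex = 11, p_8 = 8. Add edge {8,11}. Now deg[11]=0, deg[8]=1.
Step 9: smallest deg-1 vertex = 8, p_9 = 3. Add edge {3,8}. Now deg[8]=0, deg[3]=1.
Step 10: smallest deg-1 vertex = 3, p_10 = 4. Add edge {3,4}. Now deg[3]=0, deg[4]=1.
Final: two remaining deg-1 vertices are 4, 12. Add edge {4,12}.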